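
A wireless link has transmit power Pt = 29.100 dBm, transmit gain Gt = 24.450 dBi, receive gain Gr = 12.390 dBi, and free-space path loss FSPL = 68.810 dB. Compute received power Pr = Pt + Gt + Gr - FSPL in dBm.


Pr = 29.100 + 24.450 + 12.390 - 68.810 = -2.87 dBm

-2.87 dBm


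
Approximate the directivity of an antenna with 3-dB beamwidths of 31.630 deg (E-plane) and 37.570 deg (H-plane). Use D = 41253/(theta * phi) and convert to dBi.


D_linear = 41253 / (31.630 * 37.570) = 34.71484
D_dBi = 10 * log10(34.71484) = 15.41 dBi

15.41 dBi


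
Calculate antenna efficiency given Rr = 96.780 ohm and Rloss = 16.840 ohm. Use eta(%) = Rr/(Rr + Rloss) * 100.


eta = 96.780 / (96.780 + 16.840) * 100 = 85.18%

85.18%


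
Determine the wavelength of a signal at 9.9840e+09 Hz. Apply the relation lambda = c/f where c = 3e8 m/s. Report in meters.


lambda = c / f = 3.0000e+08 / 9.9840e+09 = 0.03005 m

0.03005 m


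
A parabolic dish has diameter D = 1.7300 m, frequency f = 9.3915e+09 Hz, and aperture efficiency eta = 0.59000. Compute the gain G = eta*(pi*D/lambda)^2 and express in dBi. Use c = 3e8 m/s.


lambda = c / f = 3.0000e+08 / 9.3915e+09 = 0.03194378 m
G_linear = 0.59000 * (pi * 1.7300 / 0.03194378)^2 = 17079.35
G_dBi = 10 * log10(17079.35) = 42.32 dBi

42.32 dBi


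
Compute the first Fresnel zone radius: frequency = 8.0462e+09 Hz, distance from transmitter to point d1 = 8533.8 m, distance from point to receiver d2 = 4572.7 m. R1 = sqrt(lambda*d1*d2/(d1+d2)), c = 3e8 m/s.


lambda = c / f = 3.0000e+08 / 8.0462e+09 = 0.03728468 m
R1 = sqrt(0.03728468 * 8533.8 * 4572.7 / (8533.8 + 4572.7)) = 10.54 m

10.54 m


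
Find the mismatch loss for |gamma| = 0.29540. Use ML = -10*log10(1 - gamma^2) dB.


ML = -10 * log10(1 - 0.29540^2) = -10 * log10(0.91273884) = 0.3965 dB

0.3965 dB


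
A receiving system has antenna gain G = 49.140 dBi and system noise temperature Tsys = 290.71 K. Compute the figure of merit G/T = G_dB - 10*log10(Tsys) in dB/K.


G/T = 49.140 - 10*log10(290.71) = 49.140 - 24.63460 = 24.51 dB/K

24.51 dB/K


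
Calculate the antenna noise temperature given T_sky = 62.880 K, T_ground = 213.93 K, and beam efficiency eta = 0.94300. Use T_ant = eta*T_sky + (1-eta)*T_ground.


T_ant = 0.94300 * 62.880 + (1 - 0.94300) * 213.93 = 71.49 K

71.49 K


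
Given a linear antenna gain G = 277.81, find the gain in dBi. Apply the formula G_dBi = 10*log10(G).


G_dBi = 10 * log10(277.81) = 24.44 dBi

24.44 dBi


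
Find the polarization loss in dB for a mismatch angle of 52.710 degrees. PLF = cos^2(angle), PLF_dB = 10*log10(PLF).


PLF_linear = cos^2(52.710 deg) = 0.3670537
PLF_dB = 10 * log10(0.3670537) = -4.353 dB

-4.353 dB


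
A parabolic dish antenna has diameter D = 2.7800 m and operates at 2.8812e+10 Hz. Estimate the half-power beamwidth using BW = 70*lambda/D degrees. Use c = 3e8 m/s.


lambda = c / f = 3.0000e+08 / 2.8812e+10 = 0.01041233 m
BW = 70 * 0.01041233 / 2.7800 = 0.2622 deg

0.2622 deg


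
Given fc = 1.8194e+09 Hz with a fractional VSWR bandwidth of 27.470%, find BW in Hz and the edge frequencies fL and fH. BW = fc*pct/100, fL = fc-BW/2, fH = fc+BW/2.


BW = 1.8194e+09 * 27.470/100 = 4.997892e+08 Hz
fL = 1.8194e+09 - 4.997892e+08/2 = 1.570e+09 Hz
fH = 1.8194e+09 + 4.997892e+08/2 = 2.069e+09 Hz

BW=4.998e+08 Hz, fL=1.570e+09 Hz, fH=2.069e+09 Hz


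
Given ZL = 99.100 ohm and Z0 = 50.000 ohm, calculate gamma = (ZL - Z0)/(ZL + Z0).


gamma = (99.100 - 50.000) / (99.100 + 50.000) = 0.3293

0.3293


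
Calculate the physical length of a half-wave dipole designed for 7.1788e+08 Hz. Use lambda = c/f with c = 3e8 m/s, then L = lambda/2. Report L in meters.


lambda = c / f = 3.0000e+08 / 7.1788e+08 = 0.4178971 m
L = lambda / 2 = 0.4178971 / 2 = 0.2089 m

0.2089 m


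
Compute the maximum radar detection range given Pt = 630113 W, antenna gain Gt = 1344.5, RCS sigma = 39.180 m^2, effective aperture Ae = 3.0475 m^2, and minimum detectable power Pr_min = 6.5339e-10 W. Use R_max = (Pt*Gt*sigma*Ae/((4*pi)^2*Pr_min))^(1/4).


R^4 = 630113*1344.5*39.180*3.0475 / ((4*pi)^2 * 6.5339e-10) = 9.803817e+17
R_max = 9.803817e+17^0.25 = 31467 m

31467 m


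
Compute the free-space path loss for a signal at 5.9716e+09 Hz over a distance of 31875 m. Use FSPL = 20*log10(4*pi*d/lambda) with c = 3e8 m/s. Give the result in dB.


lambda = c / f = 3.0000e+08 / 5.9716e+09 = 0.05023779 m
FSPL = 20 * log10(4*pi*31875/0.05023779) = 138.0 dB

138.0 dB


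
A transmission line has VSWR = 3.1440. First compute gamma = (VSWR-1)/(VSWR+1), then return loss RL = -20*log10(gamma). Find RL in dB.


gamma = (3.1440 - 1) / (3.1440 + 1) = 0.5173745
RL = -20 * log10(0.5173745) = 5.724 dB

5.724 dB


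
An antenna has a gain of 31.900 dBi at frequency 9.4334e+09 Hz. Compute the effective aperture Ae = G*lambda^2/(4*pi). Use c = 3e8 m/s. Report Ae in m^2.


lambda = c / f = 3.0000e+08 / 9.4334e+09 = 0.03180190 m
G_linear = 10^(31.900/10) = 1548.817
Ae = G_linear * lambda^2 / (4*pi) = 1548.817 * 0.03180190^2 / (4*pi) = 0.1247 m^2

0.1247 m^2


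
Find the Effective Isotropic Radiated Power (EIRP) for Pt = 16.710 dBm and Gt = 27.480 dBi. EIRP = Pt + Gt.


EIRP = Pt + Gt = 16.710 + 27.480 = 44.19 dBm

44.19 dBm


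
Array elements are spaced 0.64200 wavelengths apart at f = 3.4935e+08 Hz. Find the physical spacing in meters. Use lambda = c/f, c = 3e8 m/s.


lambda = c / f = 3.0000e+08 / 3.4935e+08 = 0.8587377 m
d = 0.64200 * 0.8587377 = 0.5513 m

0.5513 m


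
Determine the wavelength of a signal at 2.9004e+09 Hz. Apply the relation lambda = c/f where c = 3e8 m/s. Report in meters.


lambda = c / f = 3.0000e+08 / 2.9004e+09 = 0.1034 m

0.1034 m


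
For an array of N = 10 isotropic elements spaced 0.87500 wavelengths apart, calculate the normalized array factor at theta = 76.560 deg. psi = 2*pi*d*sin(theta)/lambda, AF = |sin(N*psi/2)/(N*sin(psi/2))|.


psi = 2*pi*0.87500*sin(76.560 deg) = 5.347224 rad
AF = |sin(10*5.347224/2) / (10*sin(5.347224/2))| = 0.2216

0.2216


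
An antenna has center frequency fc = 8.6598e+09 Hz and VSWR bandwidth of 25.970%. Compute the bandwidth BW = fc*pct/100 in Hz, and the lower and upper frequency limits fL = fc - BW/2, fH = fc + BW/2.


BW = 8.6598e+09 * 25.970/100 = 2.248950e+09 Hz
fL = 8.6598e+09 - 2.248950e+09/2 = 7.535e+09 Hz
fH = 8.6598e+09 + 2.248950e+09/2 = 9.784e+09 Hz

BW=2.249e+09 Hz, fL=7.535e+09 Hz, fH=9.784e+09 Hz


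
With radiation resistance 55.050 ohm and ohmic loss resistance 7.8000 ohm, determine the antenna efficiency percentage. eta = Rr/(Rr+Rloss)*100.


eta = 55.050 / (55.050 + 7.8000) * 100 = 87.59%

87.59%


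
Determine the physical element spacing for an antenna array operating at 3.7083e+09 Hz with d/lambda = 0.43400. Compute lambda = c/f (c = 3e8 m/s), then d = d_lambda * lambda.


lambda = c / f = 3.0000e+08 / 3.7083e+09 = 0.08089960 m
d = 0.43400 * 0.08089960 = 0.03511 m

0.03511 m


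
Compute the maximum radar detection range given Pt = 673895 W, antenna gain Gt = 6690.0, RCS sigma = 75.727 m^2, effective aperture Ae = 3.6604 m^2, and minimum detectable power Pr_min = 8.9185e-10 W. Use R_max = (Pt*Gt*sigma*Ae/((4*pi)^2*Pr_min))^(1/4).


R^4 = 673895*6690.0*75.727*3.6604 / ((4*pi)^2 * 8.9185e-10) = 8.873319e+18
R_max = 8.873319e+18^0.25 = 54578 m

54578 m


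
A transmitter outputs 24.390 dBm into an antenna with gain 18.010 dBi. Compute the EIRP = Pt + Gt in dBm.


EIRP = Pt + Gt = 24.390 + 18.010 = 42.40 dBm

42.40 dBm


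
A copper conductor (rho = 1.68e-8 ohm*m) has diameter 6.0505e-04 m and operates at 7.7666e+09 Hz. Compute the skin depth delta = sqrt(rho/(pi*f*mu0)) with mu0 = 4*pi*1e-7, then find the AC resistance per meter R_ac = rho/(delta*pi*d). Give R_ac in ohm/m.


delta = sqrt(1.68e-8 / (pi * 7.7666e+09 * 4*pi*1e-7)) = 7.402174e-07 m
R_ac = 1.68e-8 / (7.402174e-07 * pi * 6.0505e-04) = 11.94 ohm/m

11.94 ohm/m


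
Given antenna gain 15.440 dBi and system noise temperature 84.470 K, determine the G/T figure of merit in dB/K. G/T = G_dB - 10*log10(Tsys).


G/T = 15.440 - 10*log10(84.470) = 15.440 - 19.26702 = -3.827 dB/K

-3.827 dB/K


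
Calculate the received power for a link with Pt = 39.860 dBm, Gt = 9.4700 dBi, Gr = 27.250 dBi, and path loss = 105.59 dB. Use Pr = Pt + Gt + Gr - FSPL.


Pr = 39.860 + 9.4700 + 27.250 - 105.59 = -29.01 dBm

-29.01 dBm


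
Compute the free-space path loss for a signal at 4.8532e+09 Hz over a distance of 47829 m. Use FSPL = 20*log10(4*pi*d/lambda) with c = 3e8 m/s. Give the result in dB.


lambda = c / f = 3.0000e+08 / 4.8532e+09 = 0.06181489 m
FSPL = 20 * log10(4*pi*47829/0.06181489) = 139.8 dB

139.8 dB


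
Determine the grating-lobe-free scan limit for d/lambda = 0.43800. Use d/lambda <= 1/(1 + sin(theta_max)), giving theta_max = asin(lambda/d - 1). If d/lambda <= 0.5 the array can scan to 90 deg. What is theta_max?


lambda/d - 1 = 1/0.43800 - 1 = 1.283105 >= 1
d/lambda <= 0.5, so the array can scan to endfire without grating lobes: theta_max = 90 deg

90 deg


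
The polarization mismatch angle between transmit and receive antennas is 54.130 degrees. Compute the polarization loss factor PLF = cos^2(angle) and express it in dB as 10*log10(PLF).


PLF_linear = cos^2(54.130 deg) = 0.3433352
PLF_dB = 10 * log10(0.3433352) = -4.643 dB

-4.643 dB


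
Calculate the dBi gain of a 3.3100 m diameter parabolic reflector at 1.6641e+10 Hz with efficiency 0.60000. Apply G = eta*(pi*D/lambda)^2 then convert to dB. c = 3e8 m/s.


lambda = c / f = 3.0000e+08 / 1.6641e+10 = 0.01802776 m
G_linear = 0.60000 * (pi * 3.3100 / 0.01802776)^2 = 199628.9
G_dBi = 10 * log10(199628.9) = 53.00 dBi

53.00 dBi


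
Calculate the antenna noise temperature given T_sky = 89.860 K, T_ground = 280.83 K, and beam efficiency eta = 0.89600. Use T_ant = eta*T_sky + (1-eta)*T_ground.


T_ant = 0.89600 * 89.860 + (1 - 0.89600) * 280.83 = 109.7 K

109.7 K


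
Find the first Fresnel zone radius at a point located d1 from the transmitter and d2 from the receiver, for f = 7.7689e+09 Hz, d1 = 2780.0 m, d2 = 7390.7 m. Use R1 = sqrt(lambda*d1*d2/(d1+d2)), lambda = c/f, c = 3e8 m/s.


lambda = c / f = 3.0000e+08 / 7.7689e+09 = 0.03861551 m
R1 = sqrt(0.03861551 * 2780.0 * 7390.7 / (2780.0 + 7390.7)) = 8.832 m

8.832 m


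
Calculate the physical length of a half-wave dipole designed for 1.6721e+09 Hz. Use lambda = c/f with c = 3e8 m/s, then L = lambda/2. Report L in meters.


lambda = c / f = 3.0000e+08 / 1.6721e+09 = 0.1794151 m
L = lambda / 2 = 0.1794151 / 2 = 0.08971 m

0.08971 m


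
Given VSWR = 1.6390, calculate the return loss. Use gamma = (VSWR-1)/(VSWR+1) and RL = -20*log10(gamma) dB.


gamma = (1.6390 - 1) / (1.6390 + 1) = 0.2421372
RL = -20 * log10(0.2421372) = 12.32 dB

12.32 dB


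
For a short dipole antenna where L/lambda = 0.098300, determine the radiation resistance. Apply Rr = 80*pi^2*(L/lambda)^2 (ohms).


Rr = 80 * pi^2 * (0.098300)^2 = 80 * 9.869604 * 9.662890e-03 = 7.630 ohm

7.630 ohm


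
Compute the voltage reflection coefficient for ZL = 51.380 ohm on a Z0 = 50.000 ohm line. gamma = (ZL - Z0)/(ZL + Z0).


gamma = (51.380 - 50.000) / (51.380 + 50.000) = 0.01361

0.01361


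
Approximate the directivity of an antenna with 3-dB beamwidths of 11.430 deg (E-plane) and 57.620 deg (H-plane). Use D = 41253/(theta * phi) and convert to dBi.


D_linear = 41253 / (11.430 * 57.620) = 62.63774
D_dBi = 10 * log10(62.63774) = 17.97 dBi

17.97 dBi


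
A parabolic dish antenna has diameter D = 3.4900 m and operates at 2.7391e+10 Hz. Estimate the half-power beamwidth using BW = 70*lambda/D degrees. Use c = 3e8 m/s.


lambda = c / f = 3.0000e+08 / 2.7391e+10 = 0.01095250 m
BW = 70 * 0.01095250 / 3.4900 = 0.2197 deg

0.2197 deg


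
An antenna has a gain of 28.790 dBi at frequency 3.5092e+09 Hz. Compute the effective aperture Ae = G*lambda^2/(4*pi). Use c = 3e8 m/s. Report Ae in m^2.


lambda = c / f = 3.0000e+08 / 3.5092e+09 = 0.08548957 m
G_linear = 10^(28.790/10) = 756.8329
Ae = G_linear * lambda^2 / (4*pi) = 756.8329 * 0.08548957^2 / (4*pi) = 0.4402 m^2

0.4402 m^2


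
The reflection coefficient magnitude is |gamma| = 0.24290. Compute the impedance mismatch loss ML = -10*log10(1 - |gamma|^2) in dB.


ML = -10 * log10(1 - 0.24290^2) = -10 * log10(0.94099959) = 0.2641 dB

0.2641 dB


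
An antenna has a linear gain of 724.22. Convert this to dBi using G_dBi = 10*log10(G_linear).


G_dBi = 10 * log10(724.22) = 28.60 dBi

28.60 dBi


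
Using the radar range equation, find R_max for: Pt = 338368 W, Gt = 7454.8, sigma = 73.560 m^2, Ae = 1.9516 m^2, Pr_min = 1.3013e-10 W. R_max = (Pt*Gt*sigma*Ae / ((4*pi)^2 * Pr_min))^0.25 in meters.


R^4 = 338368*7454.8*73.560*1.9516 / ((4*pi)^2 * 1.3013e-10) = 1.762222e+19
R_max = 1.762222e+19^0.25 = 64791 m

64791 m


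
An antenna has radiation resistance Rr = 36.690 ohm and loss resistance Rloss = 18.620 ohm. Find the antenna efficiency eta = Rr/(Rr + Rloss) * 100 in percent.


eta = 36.690 / (36.690 + 18.620) * 100 = 66.34%

66.34%


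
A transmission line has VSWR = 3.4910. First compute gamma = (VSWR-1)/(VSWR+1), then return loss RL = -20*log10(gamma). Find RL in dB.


gamma = (3.4910 - 1) / (3.4910 + 1) = 0.5546649
RL = -20 * log10(0.5546649) = 5.119 dB

5.119 dB


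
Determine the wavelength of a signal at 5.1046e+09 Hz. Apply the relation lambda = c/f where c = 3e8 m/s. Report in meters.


lambda = c / f = 3.0000e+08 / 5.1046e+09 = 0.05877 m

0.05877 m


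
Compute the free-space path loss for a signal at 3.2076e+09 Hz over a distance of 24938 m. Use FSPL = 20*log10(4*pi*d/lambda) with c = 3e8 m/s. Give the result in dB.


lambda = c / f = 3.0000e+08 / 3.2076e+09 = 0.09352787 m
FSPL = 20 * log10(4*pi*24938/0.09352787) = 130.5 dB

130.5 dB


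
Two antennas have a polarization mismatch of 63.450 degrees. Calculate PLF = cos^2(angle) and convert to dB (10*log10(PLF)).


PLF_linear = cos^2(63.450 deg) = 0.1997899
PLF_dB = 10 * log10(0.1997899) = -6.994 dB

-6.994 dB


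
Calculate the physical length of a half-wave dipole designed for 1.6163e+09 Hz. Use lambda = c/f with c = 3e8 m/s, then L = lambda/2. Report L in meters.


lambda = c / f = 3.0000e+08 / 1.6163e+09 = 0.1856091 m
L = lambda / 2 = 0.1856091 / 2 = 0.09280 m

0.09280 m


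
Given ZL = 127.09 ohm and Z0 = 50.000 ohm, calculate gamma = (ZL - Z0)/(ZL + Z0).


gamma = (127.09 - 50.000) / (127.09 + 50.000) = 0.4353

0.4353


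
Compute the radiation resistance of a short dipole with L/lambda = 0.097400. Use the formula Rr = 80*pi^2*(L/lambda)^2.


Rr = 80 * pi^2 * (0.097400)^2 = 80 * 9.869604 * 9.486760e-03 = 7.490 ohm

7.490 ohm


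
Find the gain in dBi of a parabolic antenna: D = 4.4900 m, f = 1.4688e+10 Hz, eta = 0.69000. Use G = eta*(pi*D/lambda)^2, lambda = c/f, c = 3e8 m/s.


lambda = c / f = 3.0000e+08 / 1.4688e+10 = 0.02042484 m
G_linear = 0.69000 * (pi * 4.4900 / 0.02042484)^2 = 329097.2
G_dBi = 10 * log10(329097.2) = 55.17 dBi

55.17 dBi


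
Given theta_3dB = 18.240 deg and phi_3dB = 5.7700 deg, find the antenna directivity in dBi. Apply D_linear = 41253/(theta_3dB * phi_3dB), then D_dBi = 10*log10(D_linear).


D_linear = 41253 / (18.240 * 5.7700) = 391.9719
D_dBi = 10 * log10(391.9719) = 25.93 dBi

25.93 dBi


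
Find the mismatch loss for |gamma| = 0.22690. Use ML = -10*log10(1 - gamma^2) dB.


ML = -10 * log10(1 - 0.22690^2) = -10 * log10(0.94851639) = 0.2296 dB

0.2296 dB


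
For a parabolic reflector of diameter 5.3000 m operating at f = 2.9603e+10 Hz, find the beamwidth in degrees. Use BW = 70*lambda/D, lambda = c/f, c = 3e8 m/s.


lambda = c / f = 3.0000e+08 / 2.9603e+10 = 0.01013411 m
BW = 70 * 0.01013411 / 5.3000 = 0.1338 deg

0.1338 deg


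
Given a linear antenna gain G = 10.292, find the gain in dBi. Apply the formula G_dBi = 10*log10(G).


G_dBi = 10 * log10(10.292) = 10.12 dBi

10.12 dBi


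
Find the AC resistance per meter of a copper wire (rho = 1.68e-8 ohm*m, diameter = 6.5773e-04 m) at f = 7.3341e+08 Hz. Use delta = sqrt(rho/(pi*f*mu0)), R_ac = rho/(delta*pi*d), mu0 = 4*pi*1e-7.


delta = sqrt(1.68e-8 / (pi * 7.3341e+08 * 4*pi*1e-7)) = 2.408803e-06 m
R_ac = 1.68e-8 / (2.408803e-06 * pi * 6.5773e-04) = 3.375 ohm/m

3.375 ohm/m


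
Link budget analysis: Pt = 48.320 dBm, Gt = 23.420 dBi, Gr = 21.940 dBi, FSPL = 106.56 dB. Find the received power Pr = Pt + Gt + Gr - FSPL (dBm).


Pr = 48.320 + 23.420 + 21.940 - 106.56 = -12.88 dBm

-12.88 dBm


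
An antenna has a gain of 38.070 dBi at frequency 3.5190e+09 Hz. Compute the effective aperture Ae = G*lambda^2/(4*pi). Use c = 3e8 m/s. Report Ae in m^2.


lambda = c / f = 3.0000e+08 / 3.5190e+09 = 0.08525149 m
G_linear = 10^(38.070/10) = 6412.096
Ae = G_linear * lambda^2 / (4*pi) = 6412.096 * 0.08525149^2 / (4*pi) = 3.708 m^2

3.708 m^2


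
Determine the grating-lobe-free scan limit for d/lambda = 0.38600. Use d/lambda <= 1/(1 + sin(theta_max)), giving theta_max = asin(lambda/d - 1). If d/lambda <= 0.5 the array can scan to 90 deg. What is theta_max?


lambda/d - 1 = 1/0.38600 - 1 = 1.590674 >= 1
d/lambda <= 0.5, so the array can scan to endfire without grating lobes: theta_max = 90 deg

90 deg


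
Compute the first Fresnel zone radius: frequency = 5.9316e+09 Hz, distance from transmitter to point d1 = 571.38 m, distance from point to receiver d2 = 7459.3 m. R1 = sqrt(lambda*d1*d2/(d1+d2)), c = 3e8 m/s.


lambda = c / f = 3.0000e+08 / 5.9316e+09 = 0.05057657 m
R1 = sqrt(0.05057657 * 571.38 * 7459.3 / (571.38 + 7459.3)) = 5.181 m

5.181 m


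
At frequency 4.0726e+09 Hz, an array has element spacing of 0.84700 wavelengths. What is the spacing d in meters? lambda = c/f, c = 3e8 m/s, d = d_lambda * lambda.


lambda = c / f = 3.0000e+08 / 4.0726e+09 = 0.07366302 m
d = 0.84700 * 0.07366302 = 0.06239 m

0.06239 m


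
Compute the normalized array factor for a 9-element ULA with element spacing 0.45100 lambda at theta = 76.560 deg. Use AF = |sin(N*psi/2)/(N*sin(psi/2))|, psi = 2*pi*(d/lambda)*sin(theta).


psi = 2*pi*0.45100*sin(76.560 deg) = 2.756112 rad
AF = |sin(9*2.756112/2) / (9*sin(2.756112/2))| = 0.01847

0.01847


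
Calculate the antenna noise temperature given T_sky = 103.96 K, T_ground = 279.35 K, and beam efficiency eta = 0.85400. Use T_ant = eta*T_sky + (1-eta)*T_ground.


T_ant = 0.85400 * 103.96 + (1 - 0.85400) * 279.35 = 129.6 K

129.6 K


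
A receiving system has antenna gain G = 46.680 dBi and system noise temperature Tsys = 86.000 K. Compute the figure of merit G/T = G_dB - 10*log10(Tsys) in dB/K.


G/T = 46.680 - 10*log10(86.000) = 46.680 - 19.34498 = 27.34 dB/K

27.34 dB/K


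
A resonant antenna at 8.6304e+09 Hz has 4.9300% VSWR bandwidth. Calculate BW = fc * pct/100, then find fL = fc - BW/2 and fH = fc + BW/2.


BW = 8.6304e+09 * 4.9300/100 = 4.254787e+08 Hz
fL = 8.6304e+09 - 4.254787e+08/2 = 8.418e+09 Hz
fH = 8.6304e+09 + 4.254787e+08/2 = 8.843e+09 Hz

BW=4.255e+08 Hz, fL=8.418e+09 Hz, fH=8.843e+09 Hz


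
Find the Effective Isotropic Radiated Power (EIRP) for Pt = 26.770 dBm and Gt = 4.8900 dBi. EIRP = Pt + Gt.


EIRP = Pt + Gt = 26.770 + 4.8900 = 31.66 dBm

31.66 dBm


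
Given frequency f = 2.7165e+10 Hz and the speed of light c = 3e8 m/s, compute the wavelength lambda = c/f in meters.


lambda = c / f = 3.0000e+08 / 2.7165e+10 = 0.01104 m

0.01104 m


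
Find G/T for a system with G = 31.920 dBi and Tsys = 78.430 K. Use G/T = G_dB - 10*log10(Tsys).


G/T = 31.920 - 10*log10(78.430) = 31.920 - 18.94482 = 12.98 dB/K

12.98 dB/K


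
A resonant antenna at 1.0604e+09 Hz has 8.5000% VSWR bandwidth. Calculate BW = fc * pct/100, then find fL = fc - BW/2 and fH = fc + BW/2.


BW = 1.0604e+09 * 8.5000/100 = 9.013400e+07 Hz
fL = 1.0604e+09 - 9.013400e+07/2 = 1.015e+09 Hz
fH = 1.0604e+09 + 9.013400e+07/2 = 1.105e+09 Hz

BW=9.013e+07 Hz, fL=1.015e+09 Hz, fH=1.105e+09 Hz


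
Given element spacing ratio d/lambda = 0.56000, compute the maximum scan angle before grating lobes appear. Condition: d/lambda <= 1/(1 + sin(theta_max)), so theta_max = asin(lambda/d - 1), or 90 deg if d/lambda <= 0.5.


lambda/d - 1 = 1/0.56000 - 1 = 0.7857143
theta_max = asin(0.7857143) = 51.79 deg

51.79 deg


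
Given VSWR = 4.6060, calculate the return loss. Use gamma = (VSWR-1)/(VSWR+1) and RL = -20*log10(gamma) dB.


gamma = (4.6060 - 1) / (4.6060 + 1) = 0.6432394
RL = -20 * log10(0.6432394) = 3.833 dB

3.833 dB


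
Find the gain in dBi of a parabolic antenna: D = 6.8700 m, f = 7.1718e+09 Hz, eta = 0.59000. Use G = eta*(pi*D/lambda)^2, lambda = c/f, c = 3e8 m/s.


lambda = c / f = 3.0000e+08 / 7.1718e+09 = 0.04183050 m
G_linear = 0.59000 * (pi * 6.8700 / 0.04183050)^2 = 157064.9
G_dBi = 10 * log10(157064.9) = 51.96 dBi

51.96 dBi


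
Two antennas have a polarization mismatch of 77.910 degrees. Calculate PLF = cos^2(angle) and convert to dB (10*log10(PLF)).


PLF_linear = cos^2(77.910 deg) = 0.04386842
PLF_dB = 10 * log10(0.04386842) = -13.58 dB

-13.58 dB


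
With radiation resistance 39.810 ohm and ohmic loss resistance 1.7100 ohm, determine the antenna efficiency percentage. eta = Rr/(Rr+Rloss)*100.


eta = 39.810 / (39.810 + 1.7100) * 100 = 95.88%

95.88%


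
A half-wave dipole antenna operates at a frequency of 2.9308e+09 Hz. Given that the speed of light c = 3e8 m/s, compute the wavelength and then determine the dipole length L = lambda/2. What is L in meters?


lambda = c / f = 3.0000e+08 / 2.9308e+09 = 0.1023611 m
L = lambda / 2 = 0.1023611 / 2 = 0.05118 m

0.05118 m


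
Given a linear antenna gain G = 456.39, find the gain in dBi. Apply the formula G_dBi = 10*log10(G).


G_dBi = 10 * log10(456.39) = 26.59 dBi

26.59 dBi


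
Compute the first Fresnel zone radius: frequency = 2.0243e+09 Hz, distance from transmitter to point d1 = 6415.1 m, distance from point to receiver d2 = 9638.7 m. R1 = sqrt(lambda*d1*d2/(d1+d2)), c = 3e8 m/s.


lambda = c / f = 3.0000e+08 / 2.0243e+09 = 0.1481994 m
R1 = sqrt(0.1481994 * 6415.1 * 9638.7 / (6415.1 + 9638.7)) = 23.89 m

23.89 m


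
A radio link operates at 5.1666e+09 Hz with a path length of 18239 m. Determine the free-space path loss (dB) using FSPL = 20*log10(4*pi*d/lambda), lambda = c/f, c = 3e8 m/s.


lambda = c / f = 3.0000e+08 / 5.1666e+09 = 0.05806527 m
FSPL = 20 * log10(4*pi*18239/0.05806527) = 131.9 dB

131.9 dB


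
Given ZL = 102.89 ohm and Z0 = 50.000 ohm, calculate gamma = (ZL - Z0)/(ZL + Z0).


gamma = (102.89 - 50.000) / (102.89 + 50.000) = 0.3459

0.3459


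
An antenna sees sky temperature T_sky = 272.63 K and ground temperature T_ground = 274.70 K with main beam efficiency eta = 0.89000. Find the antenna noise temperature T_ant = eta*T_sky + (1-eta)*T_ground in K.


T_ant = 0.89000 * 272.63 + (1 - 0.89000) * 274.70 = 272.9 K

272.9 K


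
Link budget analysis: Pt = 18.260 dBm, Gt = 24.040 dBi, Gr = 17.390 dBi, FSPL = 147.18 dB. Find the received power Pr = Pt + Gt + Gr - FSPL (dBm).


Pr = 18.260 + 24.040 + 17.390 - 147.18 = -87.49 dBm

-87.49 dBm


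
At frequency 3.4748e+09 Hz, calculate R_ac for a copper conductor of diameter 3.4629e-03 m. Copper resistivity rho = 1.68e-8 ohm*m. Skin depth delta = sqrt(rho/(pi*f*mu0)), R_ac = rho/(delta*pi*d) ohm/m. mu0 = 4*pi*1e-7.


delta = sqrt(1.68e-8 / (pi * 3.4748e+09 * 4*pi*1e-7)) = 1.106649e-06 m
R_ac = 1.68e-8 / (1.106649e-06 * pi * 3.4629e-03) = 1.395 ohm/m

1.395 ohm/m


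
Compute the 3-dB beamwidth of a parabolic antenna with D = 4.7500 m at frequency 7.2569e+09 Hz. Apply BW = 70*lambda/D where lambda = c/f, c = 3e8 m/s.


lambda = c / f = 3.0000e+08 / 7.2569e+09 = 0.04133997 m
BW = 70 * 0.04133997 / 4.7500 = 0.6092 deg

0.6092 deg


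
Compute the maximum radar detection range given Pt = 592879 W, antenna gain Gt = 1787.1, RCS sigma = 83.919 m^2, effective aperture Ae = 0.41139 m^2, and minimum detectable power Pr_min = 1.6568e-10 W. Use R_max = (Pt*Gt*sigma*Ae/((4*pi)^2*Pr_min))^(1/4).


R^4 = 592879*1787.1*83.919*0.41139 / ((4*pi)^2 * 1.6568e-10) = 1.398103e+18
R_max = 1.398103e+18^0.25 = 34386 m

34386 m


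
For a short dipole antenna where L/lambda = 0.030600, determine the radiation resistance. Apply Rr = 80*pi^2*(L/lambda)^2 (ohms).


Rr = 80 * pi^2 * (0.030600)^2 = 80 * 9.869604 * 9.363600e-04 = 0.7393 ohm

0.7393 ohm


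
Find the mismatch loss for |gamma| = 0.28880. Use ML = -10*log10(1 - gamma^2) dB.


ML = -10 * log10(1 - 0.28880^2) = -10 * log10(0.91659456) = 0.3782 dB

0.3782 dB


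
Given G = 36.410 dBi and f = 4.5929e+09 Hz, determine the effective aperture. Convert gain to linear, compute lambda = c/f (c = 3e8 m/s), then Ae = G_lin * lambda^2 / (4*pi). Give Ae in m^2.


lambda = c / f = 3.0000e+08 / 4.5929e+09 = 0.06531821 m
G_linear = 10^(36.410/10) = 4375.221
Ae = G_linear * lambda^2 / (4*pi) = 4375.221 * 0.06531821^2 / (4*pi) = 1.485 m^2

1.485 m^2


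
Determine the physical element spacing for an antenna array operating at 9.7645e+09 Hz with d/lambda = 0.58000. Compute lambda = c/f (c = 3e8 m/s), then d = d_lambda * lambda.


lambda = c / f = 3.0000e+08 / 9.7645e+09 = 0.03072354 m
d = 0.58000 * 0.03072354 = 0.01782 m

0.01782 m


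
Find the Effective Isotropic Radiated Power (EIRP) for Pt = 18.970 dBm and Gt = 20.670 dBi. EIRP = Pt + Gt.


EIRP = Pt + Gt = 18.970 + 20.670 = 39.64 dBm

39.64 dBm


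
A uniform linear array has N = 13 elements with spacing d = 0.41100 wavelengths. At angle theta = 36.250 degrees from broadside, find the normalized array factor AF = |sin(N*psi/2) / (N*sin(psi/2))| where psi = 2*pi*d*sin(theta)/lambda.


psi = 2*pi*0.41100*sin(36.250 deg) = 1.526992 rad
AF = |sin(13*1.526992/2) / (13*sin(1.526992/2))| = 0.05340

0.05340


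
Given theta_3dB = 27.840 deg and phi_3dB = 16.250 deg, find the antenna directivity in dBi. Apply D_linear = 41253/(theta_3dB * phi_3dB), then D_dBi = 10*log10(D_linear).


D_linear = 41253 / (27.840 * 16.250) = 91.18700
D_dBi = 10 * log10(91.18700) = 19.60 dBi

19.60 dBi


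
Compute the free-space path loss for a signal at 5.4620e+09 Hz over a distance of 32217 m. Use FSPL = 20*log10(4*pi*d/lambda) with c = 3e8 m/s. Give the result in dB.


lambda = c / f = 3.0000e+08 / 5.4620e+09 = 0.05492494 m
FSPL = 20 * log10(4*pi*32217/0.05492494) = 137.4 dB

137.4 dB


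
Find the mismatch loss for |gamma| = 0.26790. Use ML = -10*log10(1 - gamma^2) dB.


ML = -10 * log10(1 - 0.26790^2) = -10 * log10(0.92822959) = 0.3234 dB

0.3234 dB


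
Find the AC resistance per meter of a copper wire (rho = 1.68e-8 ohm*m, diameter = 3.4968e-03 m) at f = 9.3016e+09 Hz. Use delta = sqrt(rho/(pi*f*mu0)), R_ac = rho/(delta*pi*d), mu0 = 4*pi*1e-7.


delta = sqrt(1.68e-8 / (pi * 9.3016e+09 * 4*pi*1e-7)) = 6.763881e-07 m
R_ac = 1.68e-8 / (6.763881e-07 * pi * 3.4968e-03) = 2.261 ohm/m

2.261 ohm/m


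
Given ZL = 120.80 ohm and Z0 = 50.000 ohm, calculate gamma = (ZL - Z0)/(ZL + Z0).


gamma = (120.80 - 50.000) / (120.80 + 50.000) = 0.4145

0.4145


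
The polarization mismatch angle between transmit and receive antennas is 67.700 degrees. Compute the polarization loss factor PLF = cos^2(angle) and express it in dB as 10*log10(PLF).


PLF_linear = cos^2(67.700 deg) = 0.1439870
PLF_dB = 10 * log10(0.1439870) = -8.417 dB

-8.417 dB


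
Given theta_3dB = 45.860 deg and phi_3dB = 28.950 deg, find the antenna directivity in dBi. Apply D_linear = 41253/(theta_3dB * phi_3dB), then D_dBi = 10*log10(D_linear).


D_linear = 41253 / (45.860 * 28.950) = 31.07227
D_dBi = 10 * log10(31.07227) = 14.92 dBi

14.92 dBi


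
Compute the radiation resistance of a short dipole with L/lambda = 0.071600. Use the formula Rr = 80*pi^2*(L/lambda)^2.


Rr = 80 * pi^2 * (0.071600)^2 = 80 * 9.869604 * 5.126560e-03 = 4.048 ohm

4.048 ohm


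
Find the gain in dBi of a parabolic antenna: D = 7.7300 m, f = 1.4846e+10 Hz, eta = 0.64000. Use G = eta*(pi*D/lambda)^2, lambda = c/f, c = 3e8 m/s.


lambda = c / f = 3.0000e+08 / 1.4846e+10 = 0.02020746 m
G_linear = 0.64000 * (pi * 7.7300 / 0.02020746)^2 = 924304.9
G_dBi = 10 * log10(924304.9) = 59.66 dBi

59.66 dBi


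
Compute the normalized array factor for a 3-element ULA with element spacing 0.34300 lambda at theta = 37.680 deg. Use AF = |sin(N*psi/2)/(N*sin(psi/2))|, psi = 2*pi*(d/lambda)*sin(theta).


psi = 2*pi*0.34300*sin(37.680 deg) = 1.317327 rad
AF = |sin(3*1.317327/2) / (3*sin(1.317327/2))| = 0.5005

0.5005


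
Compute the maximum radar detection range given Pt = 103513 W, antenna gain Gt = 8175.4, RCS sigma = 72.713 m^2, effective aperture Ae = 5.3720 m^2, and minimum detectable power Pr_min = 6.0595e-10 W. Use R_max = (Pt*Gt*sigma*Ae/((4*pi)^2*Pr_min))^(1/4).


R^4 = 103513*8175.4*72.713*5.3720 / ((4*pi)^2 * 6.0595e-10) = 3.454582e+18
R_max = 3.454582e+18^0.25 = 43112 m

43112 m


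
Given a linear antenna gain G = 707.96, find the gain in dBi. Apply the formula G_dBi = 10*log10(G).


G_dBi = 10 * log10(707.96) = 28.50 dBi

28.50 dBi


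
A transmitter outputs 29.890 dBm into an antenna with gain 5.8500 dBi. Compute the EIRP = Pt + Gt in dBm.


EIRP = Pt + Gt = 29.890 + 5.8500 = 35.74 dBm

35.74 dBm


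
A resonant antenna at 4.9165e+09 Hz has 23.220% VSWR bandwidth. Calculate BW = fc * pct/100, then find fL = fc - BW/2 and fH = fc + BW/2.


BW = 4.9165e+09 * 23.220/100 = 1.141611e+09 Hz
fL = 4.9165e+09 - 1.141611e+09/2 = 4.346e+09 Hz
fH = 4.9165e+09 + 1.141611e+09/2 = 5.487e+09 Hz

BW=1.142e+09 Hz, fL=4.346e+09 Hz, fH=5.487e+09 Hz


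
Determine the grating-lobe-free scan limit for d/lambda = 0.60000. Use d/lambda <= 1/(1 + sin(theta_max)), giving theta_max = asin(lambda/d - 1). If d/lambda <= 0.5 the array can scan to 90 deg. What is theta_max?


lambda/d - 1 = 1/0.60000 - 1 = 0.6666667
theta_max = asin(0.6666667) = 41.81 deg

41.81 deg


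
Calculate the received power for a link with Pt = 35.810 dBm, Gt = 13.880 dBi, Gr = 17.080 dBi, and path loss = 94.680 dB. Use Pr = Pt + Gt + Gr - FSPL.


Pr = 35.810 + 13.880 + 17.080 - 94.680 = -27.91 dBm

-27.91 dBm


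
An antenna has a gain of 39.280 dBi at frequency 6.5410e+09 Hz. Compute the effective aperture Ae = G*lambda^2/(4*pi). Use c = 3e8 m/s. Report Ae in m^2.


lambda = c / f = 3.0000e+08 / 6.5410e+09 = 0.04586455 m
G_linear = 10^(39.280/10) = 8472.274
Ae = G_linear * lambda^2 / (4*pi) = 8472.274 * 0.04586455^2 / (4*pi) = 1.418 m^2

1.418 m^2


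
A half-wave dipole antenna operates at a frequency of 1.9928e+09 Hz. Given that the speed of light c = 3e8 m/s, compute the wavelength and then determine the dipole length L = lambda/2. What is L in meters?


lambda = c / f = 3.0000e+08 / 1.9928e+09 = 0.1505420 m
L = lambda / 2 = 0.1505420 / 2 = 0.07527 m

0.07527 m


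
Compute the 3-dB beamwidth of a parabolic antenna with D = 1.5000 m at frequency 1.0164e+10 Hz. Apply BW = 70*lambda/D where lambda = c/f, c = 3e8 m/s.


lambda = c / f = 3.0000e+08 / 1.0164e+10 = 0.02951594 m
BW = 70 * 0.02951594 / 1.5000 = 1.377 deg

1.377 deg


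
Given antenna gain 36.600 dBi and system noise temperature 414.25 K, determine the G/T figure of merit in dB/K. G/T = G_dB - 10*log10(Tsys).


G/T = 36.600 - 10*log10(414.25) = 36.600 - 26.17263 = 10.43 dB/K

10.43 dB/K


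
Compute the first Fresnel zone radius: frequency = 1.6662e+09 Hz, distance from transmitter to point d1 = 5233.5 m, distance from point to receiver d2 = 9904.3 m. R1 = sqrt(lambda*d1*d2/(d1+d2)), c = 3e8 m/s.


lambda = c / f = 3.0000e+08 / 1.6662e+09 = 0.1800504 m
R1 = sqrt(0.1800504 * 5233.5 * 9904.3 / (5233.5 + 9904.3)) = 24.83 m

24.83 m


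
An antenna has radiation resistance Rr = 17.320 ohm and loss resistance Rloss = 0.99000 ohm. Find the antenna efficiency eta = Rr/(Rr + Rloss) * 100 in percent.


eta = 17.320 / (17.320 + 0.99000) * 100 = 94.59%

94.59%


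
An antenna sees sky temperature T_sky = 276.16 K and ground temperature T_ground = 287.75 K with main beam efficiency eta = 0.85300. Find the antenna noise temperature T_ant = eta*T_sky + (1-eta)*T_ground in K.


T_ant = 0.85300 * 276.16 + (1 - 0.85300) * 287.75 = 277.9 K

277.9 K


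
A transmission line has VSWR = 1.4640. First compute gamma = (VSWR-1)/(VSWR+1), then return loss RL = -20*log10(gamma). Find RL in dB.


gamma = (1.4640 - 1) / (1.4640 + 1) = 0.1883117
RL = -20 * log10(0.1883117) = 14.50 dB

14.50 dB


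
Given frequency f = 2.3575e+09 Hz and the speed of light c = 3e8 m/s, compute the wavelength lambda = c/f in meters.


lambda = c / f = 3.0000e+08 / 2.3575e+09 = 0.1273 m

0.1273 m


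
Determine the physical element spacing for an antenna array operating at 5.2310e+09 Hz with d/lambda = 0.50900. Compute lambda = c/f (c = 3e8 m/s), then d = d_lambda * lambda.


lambda = c / f = 3.0000e+08 / 5.2310e+09 = 0.05735041 m
d = 0.50900 * 0.05735041 = 0.02919 m

0.02919 m


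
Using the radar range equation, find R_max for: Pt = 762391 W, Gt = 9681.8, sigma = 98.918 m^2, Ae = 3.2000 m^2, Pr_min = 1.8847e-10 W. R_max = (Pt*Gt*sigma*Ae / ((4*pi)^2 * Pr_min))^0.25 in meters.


R^4 = 762391*9681.8*98.918*3.2000 / ((4*pi)^2 * 1.8847e-10) = 7.850498e+19
R_max = 7.850498e+19^0.25 = 94129 m

94129 m


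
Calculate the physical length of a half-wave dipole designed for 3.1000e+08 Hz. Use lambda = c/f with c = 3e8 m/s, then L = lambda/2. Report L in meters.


lambda = c / f = 3.0000e+08 / 3.1000e+08 = 0.9677419 m
L = lambda / 2 = 0.9677419 / 2 = 0.4839 m

0.4839 m


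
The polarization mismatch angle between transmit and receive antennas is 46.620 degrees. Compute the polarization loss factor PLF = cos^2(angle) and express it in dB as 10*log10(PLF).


PLF_linear = cos^2(46.620 deg) = 0.4717407
PLF_dB = 10 * log10(0.4717407) = -3.263 dB

-3.263 dB


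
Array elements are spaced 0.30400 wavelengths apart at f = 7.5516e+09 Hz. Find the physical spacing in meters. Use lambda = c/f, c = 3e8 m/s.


lambda = c / f = 3.0000e+08 / 7.5516e+09 = 0.03972668 m
d = 0.30400 * 0.03972668 = 0.01208 m

0.01208 m


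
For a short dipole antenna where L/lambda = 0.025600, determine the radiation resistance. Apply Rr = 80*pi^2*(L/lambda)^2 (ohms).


Rr = 80 * pi^2 * (0.025600)^2 = 80 * 9.869604 * 6.553600e-04 = 0.5175 ohm

0.5175 ohm


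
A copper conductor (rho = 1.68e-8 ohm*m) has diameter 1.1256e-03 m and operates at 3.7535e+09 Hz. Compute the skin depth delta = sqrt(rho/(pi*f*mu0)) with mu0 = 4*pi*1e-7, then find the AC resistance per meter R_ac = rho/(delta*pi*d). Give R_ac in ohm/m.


delta = sqrt(1.68e-8 / (pi * 3.7535e+09 * 4*pi*1e-7)) = 1.064772e-06 m
R_ac = 1.68e-8 / (1.064772e-06 * pi * 1.1256e-03) = 4.462 ohm/m

4.462 ohm/m


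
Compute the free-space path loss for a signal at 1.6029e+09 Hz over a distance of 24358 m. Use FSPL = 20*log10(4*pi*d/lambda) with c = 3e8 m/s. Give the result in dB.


lambda = c / f = 3.0000e+08 / 1.6029e+09 = 0.1871608 m
FSPL = 20 * log10(4*pi*24358/0.1871608) = 124.3 dB

124.3 dB


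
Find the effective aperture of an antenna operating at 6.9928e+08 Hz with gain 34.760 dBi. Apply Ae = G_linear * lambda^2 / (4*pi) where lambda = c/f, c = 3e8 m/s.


lambda = c / f = 3.0000e+08 / 6.9928e+08 = 0.4290127 m
G_linear = 10^(34.760/10) = 2992.265
Ae = G_linear * lambda^2 / (4*pi) = 2992.265 * 0.4290127^2 / (4*pi) = 43.83 m^2

43.83 m^2


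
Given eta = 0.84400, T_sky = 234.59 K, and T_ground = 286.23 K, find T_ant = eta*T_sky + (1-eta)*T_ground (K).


T_ant = 0.84400 * 234.59 + (1 - 0.84400) * 286.23 = 242.6 K

242.6 K


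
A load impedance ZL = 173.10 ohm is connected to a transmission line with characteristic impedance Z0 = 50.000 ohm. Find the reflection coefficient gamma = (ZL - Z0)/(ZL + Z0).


gamma = (173.10 - 50.000) / (173.10 + 50.000) = 0.5518

0.5518


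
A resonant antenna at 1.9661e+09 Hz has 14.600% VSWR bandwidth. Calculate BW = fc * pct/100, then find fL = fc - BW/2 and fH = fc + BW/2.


BW = 1.9661e+09 * 14.600/100 = 2.870506e+08 Hz
fL = 1.9661e+09 - 2.870506e+08/2 = 1.823e+09 Hz
fH = 1.9661e+09 + 2.870506e+08/2 = 2.110e+09 Hz

BW=2.871e+08 Hz, fL=1.823e+09 Hz, fH=2.110e+09 Hz


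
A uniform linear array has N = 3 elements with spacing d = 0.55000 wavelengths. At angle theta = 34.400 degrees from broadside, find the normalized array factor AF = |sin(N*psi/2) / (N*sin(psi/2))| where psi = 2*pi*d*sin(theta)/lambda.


psi = 2*pi*0.55000*sin(34.400 deg) = 1.952386 rad
AF = |sin(3*1.952386/2) / (3*sin(1.952386/2))| = 0.08507

0.08507


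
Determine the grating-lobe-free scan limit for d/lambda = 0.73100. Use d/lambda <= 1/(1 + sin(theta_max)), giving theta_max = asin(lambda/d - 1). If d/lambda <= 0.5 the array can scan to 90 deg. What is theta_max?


lambda/d - 1 = 1/0.73100 - 1 = 0.3679891
theta_max = asin(0.3679891) = 21.59 deg

21.59 deg


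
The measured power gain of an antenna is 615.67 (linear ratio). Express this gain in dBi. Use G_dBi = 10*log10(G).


G_dBi = 10 * log10(615.67) = 27.89 dBi

27.89 dBi


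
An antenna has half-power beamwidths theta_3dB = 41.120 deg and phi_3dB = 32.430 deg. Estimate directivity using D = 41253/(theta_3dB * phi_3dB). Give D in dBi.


D_linear = 41253 / (41.120 * 32.430) = 30.93538
D_dBi = 10 * log10(30.93538) = 14.90 dBi

14.90 dBi


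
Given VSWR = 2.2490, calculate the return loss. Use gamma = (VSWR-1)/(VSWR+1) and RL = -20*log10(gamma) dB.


gamma = (2.2490 - 1) / (2.2490 + 1) = 0.3844260
RL = -20 * log10(0.3844260) = 8.304 dB

8.304 dB


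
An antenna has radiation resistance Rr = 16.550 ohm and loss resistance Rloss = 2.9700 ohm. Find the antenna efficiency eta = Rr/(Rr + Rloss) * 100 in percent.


eta = 16.550 / (16.550 + 2.9700) * 100 = 84.78%

84.78%


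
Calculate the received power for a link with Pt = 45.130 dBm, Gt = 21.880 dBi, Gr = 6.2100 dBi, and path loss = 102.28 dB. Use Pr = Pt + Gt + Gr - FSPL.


Pr = 45.130 + 21.880 + 6.2100 - 102.28 = -29.06 dBm

-29.06 dBm


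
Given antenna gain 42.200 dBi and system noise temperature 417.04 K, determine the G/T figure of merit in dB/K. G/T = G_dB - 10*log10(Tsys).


G/T = 42.200 - 10*log10(417.04) = 42.200 - 26.20178 = 16.00 dB/K

16.00 dB/K


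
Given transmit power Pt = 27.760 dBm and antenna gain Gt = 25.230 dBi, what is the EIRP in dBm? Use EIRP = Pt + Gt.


EIRP = Pt + Gt = 27.760 + 25.230 = 52.99 dBm

52.99 dBm


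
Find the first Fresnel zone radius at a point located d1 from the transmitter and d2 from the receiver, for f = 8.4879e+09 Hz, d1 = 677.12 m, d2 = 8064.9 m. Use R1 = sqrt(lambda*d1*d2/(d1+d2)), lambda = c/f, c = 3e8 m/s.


lambda = c / f = 3.0000e+08 / 8.4879e+09 = 0.03534443 m
R1 = sqrt(0.03534443 * 677.12 * 8064.9 / (677.12 + 8064.9)) = 4.699 m

4.699 m


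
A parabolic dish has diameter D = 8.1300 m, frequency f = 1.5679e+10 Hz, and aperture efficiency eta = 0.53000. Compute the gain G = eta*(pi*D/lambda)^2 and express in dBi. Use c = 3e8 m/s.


lambda = c / f = 3.0000e+08 / 1.5679e+10 = 0.01913387 m
G_linear = 0.53000 * (pi * 8.1300 / 0.01913387)^2 = 944389.3
G_dBi = 10 * log10(944389.3) = 59.75 dBi

59.75 dBi


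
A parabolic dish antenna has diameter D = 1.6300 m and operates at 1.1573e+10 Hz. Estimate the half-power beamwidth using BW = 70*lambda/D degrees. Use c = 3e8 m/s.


lambda = c / f = 3.0000e+08 / 1.1573e+10 = 0.02592241 m
BW = 70 * 0.02592241 / 1.6300 = 1.113 deg

1.113 deg


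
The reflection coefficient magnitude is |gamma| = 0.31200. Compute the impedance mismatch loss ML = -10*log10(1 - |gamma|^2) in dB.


ML = -10 * log10(1 - 0.31200^2) = -10 * log10(0.902656) = 0.4448 dB

0.4448 dB


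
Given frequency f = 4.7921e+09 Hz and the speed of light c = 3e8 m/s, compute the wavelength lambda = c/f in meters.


lambda = c / f = 3.0000e+08 / 4.7921e+09 = 0.06260 m

0.06260 m


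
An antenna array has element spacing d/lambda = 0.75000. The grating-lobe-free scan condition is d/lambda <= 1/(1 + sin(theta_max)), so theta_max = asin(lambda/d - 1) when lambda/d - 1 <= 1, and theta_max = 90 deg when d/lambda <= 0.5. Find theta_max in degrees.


lambda/d - 1 = 1/0.75000 - 1 = 0.3333333
theta_max = asin(0.3333333) = 19.47 deg

19.47 deg
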